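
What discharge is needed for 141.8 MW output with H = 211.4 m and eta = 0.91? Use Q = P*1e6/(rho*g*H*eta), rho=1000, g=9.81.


Q = 141.8 * 1e6 / (1000 * 9.81 * 211.4 * 0.91) = 75.1382 m^3/s


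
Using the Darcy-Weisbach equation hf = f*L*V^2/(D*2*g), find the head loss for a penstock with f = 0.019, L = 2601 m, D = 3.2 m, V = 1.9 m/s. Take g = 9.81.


hf = 0.019 * 2601 * 1.9^2 / (3.2 * 2 * 9.81) = 2.8415 m


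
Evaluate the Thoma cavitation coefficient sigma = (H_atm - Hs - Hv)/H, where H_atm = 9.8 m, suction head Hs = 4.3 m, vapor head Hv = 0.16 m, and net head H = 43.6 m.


sigma = (9.8 - 4.3 - 0.16) / 43.6 = 0.1225


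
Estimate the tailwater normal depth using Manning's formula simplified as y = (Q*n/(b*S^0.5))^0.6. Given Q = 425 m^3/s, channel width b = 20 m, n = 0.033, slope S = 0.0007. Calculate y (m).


y = (425 * 0.033 / (20 * 0.0007^0.5))^0.6 = 7.1449 m


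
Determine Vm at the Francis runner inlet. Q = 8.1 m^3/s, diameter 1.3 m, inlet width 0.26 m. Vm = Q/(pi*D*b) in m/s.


Vm = 8.1 / (pi * 1.3 * 0.26) = 7.6281 m/s


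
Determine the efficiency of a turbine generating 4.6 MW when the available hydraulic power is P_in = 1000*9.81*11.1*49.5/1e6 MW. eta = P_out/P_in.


P_in = 1000 * 9.81 * 11.1 * 49.5 / 1e6 = 5.3901 MW
eta = 4.6 / 5.3901 = 0.8534


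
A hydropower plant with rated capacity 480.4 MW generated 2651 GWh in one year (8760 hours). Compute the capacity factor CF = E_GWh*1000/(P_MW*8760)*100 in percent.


CF = 2651 * 1000 / (480.4 * 8760) * 100 = 62.9945 %


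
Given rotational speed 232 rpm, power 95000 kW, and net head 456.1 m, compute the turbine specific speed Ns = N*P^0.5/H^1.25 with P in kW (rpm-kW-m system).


Ns = 232 * 95000^0.5 / 456.1^1.25 = 33.9254


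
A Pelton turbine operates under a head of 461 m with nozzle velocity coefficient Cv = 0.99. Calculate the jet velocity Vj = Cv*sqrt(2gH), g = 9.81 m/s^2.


Vj = 0.99 * sqrt(2*9.81*461) = 94.1532 m/s


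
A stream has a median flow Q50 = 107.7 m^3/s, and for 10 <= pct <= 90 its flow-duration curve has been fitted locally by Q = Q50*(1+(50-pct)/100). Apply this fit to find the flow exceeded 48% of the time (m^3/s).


Q = 107.7 * (1 + (50 - 48)/100) = 109.8540 m^3/s


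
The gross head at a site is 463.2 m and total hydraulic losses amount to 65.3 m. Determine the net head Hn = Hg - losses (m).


Hn = 463.2 - 65.3 = 397.9000 m


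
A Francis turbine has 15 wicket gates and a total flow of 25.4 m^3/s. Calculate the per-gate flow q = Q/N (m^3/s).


q = 25.4 / 15 = 1.6933 m^3/s


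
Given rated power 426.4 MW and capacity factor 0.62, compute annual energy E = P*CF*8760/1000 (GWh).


E = 426.4 * 0.62 * 8760 / 1000 = 2315.8637 GWh


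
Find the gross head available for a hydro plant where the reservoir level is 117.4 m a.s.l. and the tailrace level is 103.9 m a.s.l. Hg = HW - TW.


Hg = 117.4 - 103.9 = 13.5000 m


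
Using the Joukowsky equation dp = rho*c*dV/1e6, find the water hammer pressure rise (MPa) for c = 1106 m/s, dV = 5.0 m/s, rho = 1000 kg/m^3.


dp = 1000 * 1106 * 5.0 / 1e6 = 5.5300 MPa


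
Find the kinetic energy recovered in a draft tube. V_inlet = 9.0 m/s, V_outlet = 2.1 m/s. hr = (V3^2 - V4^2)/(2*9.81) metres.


hr = (9.0^2 - 2.1^2) / (2*9.81) = 3.9037 m


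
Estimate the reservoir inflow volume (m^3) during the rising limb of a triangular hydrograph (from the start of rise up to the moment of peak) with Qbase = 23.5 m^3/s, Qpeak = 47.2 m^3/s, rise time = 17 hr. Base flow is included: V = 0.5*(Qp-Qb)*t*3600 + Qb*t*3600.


V = 0.5*(47.2 - 23.5)*17*3600 + 23.5*17*3600 = 2.1634e+06 m^3


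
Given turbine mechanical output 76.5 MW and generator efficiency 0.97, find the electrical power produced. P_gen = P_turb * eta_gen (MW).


P_gen = 76.5 * 0.97 = 74.2050 MW


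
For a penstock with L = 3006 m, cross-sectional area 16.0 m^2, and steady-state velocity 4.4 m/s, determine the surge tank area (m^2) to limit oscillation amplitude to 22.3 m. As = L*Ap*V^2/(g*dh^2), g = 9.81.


As = 3006 * 16.0 * 4.4^2 / (9.81 * 22.3^2) = 190.8691 m^2


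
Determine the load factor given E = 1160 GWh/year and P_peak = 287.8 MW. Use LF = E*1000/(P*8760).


LF = 1160 * 1000 / (287.8 * 8760) = 0.4601


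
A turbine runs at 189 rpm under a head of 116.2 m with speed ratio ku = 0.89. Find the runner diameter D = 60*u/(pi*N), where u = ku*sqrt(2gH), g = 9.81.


u = 0.89 * sqrt(2*9.81*116.2) = 42.4955 m/s
D = 60 * 42.4955 / (pi * 189) = 4.2942 m


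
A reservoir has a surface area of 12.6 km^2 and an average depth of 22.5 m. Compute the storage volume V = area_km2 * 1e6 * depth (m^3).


V = 12.6 * 1e6 * 22.5 = 2.8350e+08 m^3


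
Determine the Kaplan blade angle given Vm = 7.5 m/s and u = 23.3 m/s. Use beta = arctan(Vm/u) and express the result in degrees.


beta = arctan(7.5 / 23.3) = 17.8428 degrees


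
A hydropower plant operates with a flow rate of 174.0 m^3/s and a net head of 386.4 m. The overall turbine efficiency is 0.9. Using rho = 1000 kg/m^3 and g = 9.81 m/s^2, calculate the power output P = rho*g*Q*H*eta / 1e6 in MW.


P = 1000 * 9.81 * 174.0 * 386.4 * 0.9 / 1e6 = 593.6055 MW


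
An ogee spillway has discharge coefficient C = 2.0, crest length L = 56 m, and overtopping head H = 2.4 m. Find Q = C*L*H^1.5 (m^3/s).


Q = 2.0 * 56 * 2.4^1.5 = 416.4232 m^3/s


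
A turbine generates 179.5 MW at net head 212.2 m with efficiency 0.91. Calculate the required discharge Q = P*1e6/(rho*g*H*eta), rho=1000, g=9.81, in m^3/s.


Q = 179.5 * 1e6 / (1000 * 9.81 * 212.2 * 0.91) = 94.7564 m^3/s


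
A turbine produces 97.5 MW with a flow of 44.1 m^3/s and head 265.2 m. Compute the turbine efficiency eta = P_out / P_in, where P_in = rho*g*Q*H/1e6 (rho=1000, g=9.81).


P_in = 1000 * 9.81 * 44.1 * 265.2 / 1e6 = 114.7311 MW
eta = 97.5 / 114.7311 = 0.8498


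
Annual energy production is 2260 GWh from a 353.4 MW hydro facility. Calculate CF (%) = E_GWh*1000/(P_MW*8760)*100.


CF = 2260 * 1000 / (353.4 * 8760) * 100 = 73.0025 %


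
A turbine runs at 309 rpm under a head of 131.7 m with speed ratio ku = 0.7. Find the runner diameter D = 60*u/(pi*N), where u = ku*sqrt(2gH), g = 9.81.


u = 0.7 * sqrt(2*9.81*131.7) = 35.5828 m/s
D = 60 * 35.5828 / (pi * 309) = 2.1993 m


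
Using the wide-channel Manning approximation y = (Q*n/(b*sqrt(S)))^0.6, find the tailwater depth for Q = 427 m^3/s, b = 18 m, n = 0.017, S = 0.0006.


y = (427 * 0.017 / (18 * 0.0006^0.5))^0.6 = 5.3693 m


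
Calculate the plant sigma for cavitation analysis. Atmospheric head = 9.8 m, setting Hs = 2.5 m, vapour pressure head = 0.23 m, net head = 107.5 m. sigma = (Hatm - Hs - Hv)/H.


sigma = (9.8 - 2.5 - 0.23) / 107.5 = 0.0658


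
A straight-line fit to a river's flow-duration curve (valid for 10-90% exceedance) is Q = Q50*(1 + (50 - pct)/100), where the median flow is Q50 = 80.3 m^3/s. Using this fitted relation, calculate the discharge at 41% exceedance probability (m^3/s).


Q = 80.3 * (1 + (50 - 41)/100) = 87.5270 m^3/s


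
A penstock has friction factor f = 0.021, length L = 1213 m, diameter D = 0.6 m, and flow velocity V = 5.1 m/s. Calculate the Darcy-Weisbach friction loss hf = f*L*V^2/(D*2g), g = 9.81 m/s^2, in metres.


hf = 0.021 * 1213 * 5.1^2 / (0.6 * 2 * 9.81) = 56.2821 m


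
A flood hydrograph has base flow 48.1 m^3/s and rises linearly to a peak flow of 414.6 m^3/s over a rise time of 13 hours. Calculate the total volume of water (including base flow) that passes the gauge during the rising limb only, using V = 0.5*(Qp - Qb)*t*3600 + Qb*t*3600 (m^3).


V = 0.5*(414.6 - 48.1)*13*3600 + 48.1*13*3600 = 1.0827e+07 m^3


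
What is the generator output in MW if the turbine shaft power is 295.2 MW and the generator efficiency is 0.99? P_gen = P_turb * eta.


P_gen = 295.2 * 0.99 = 292.2480 MW


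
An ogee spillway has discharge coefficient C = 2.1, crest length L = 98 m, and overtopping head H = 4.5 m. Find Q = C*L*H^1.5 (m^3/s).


Q = 2.1 * 98 * 4.5^1.5 = 1964.5548 m^3/s


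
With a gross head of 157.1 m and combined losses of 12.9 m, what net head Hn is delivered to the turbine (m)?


Hn = 157.1 - 12.9 = 144.2000 m


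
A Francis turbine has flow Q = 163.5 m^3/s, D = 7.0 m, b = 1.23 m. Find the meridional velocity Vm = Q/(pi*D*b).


Vm = 163.5 / (pi * 7.0 * 1.23) = 6.0446 m/s


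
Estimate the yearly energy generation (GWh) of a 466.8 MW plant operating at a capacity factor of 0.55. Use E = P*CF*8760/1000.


E = 466.8 * 0.55 * 8760 / 1000 = 2249.0424 GWh


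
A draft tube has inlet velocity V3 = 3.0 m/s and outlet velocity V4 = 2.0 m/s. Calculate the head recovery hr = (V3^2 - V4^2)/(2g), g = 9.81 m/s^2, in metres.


hr = (3.0^2 - 2.0^2) / (2*9.81) = 0.2548 m


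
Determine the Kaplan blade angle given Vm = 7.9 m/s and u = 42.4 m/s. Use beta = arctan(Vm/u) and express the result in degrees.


beta = arctan(7.9 / 42.4) = 10.5544 degrees


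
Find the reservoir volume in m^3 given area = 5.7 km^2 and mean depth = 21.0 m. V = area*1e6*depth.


V = 5.7 * 1e6 * 21.0 = 1.1970e+08 m^3


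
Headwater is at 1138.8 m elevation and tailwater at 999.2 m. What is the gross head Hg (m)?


Hg = 1138.8 - 999.2 = 139.6000 m


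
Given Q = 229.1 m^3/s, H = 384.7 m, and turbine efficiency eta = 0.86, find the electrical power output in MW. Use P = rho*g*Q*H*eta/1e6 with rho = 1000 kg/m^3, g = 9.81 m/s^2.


P = 1000 * 9.81 * 229.1 * 384.7 * 0.86 / 1e6 = 743.5578 MW


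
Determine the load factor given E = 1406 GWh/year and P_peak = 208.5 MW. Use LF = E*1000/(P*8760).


LF = 1406 * 1000 / (208.5 * 8760) = 0.7698


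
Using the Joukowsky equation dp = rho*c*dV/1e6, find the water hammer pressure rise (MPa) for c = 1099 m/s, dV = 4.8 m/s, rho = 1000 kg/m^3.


dp = 1000 * 1099 * 4.8 / 1e6 = 5.2752 MPa


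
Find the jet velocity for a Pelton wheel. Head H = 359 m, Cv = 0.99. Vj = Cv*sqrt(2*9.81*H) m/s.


Vj = 0.99 * sqrt(2*9.81*359) = 83.0868 m/s


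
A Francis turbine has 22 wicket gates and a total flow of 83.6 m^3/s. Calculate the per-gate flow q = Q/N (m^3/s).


q = 83.6 / 22 = 3.8000 m^3/s


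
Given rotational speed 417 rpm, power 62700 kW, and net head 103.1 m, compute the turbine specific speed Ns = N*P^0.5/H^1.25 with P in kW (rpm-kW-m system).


Ns = 417 * 62700^0.5 / 103.1^1.25 = 317.8312


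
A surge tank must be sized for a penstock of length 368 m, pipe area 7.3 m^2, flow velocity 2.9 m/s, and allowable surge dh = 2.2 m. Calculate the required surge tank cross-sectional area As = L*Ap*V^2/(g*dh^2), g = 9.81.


As = 368 * 7.3 * 2.9^2 / (9.81 * 2.2^2) = 475.8305 m^2


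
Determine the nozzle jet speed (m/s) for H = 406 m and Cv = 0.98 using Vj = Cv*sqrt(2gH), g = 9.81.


Vj = 0.98 * sqrt(2*9.81*406) = 87.4659 m/s


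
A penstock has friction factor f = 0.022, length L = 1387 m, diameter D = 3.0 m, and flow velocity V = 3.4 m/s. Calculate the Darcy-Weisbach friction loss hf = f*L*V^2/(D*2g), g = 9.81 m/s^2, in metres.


hf = 0.022 * 1387 * 3.4^2 / (3.0 * 2 * 9.81) = 5.9929 m


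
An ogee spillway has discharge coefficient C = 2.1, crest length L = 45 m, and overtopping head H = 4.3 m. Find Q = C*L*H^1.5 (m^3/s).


Q = 2.1 * 45 * 4.3^1.5 = 842.6253 m^3/s


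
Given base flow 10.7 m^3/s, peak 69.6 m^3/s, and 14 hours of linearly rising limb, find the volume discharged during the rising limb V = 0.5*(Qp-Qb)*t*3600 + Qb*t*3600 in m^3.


V = 0.5*(69.6 - 10.7)*14*3600 + 10.7*14*3600 = 2.0236e+06 m^3


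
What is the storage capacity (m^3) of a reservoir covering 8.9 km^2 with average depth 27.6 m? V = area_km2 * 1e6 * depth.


V = 8.9 * 1e6 * 27.6 = 2.4564e+08 m^3


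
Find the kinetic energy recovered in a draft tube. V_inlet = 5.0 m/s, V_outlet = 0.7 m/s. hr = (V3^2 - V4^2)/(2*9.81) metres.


hr = (5.0^2 - 0.7^2) / (2*9.81) = 1.2492 m


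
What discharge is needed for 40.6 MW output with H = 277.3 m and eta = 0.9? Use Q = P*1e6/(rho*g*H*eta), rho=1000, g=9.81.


Q = 40.6 * 1e6 / (1000 * 9.81 * 277.3 * 0.9) = 16.5831 m^3/s


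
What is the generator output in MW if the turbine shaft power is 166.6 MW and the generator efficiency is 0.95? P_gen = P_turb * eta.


P_gen = 166.6 * 0.95 = 158.2700 MW


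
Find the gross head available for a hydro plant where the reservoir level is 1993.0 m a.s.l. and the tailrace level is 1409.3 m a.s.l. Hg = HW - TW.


Hg = 1993.0 - 1409.3 = 583.7000 m


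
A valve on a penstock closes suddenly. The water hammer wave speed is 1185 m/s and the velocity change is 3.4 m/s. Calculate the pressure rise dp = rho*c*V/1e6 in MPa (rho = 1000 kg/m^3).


dp = 1000 * 1185 * 3.4 / 1e6 = 4.0290 MPa


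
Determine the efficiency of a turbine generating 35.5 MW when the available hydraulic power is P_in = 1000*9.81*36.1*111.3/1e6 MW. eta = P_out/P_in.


P_in = 1000 * 9.81 * 36.1 * 111.3 / 1e6 = 39.4159 MW
eta = 35.5 / 39.4159 = 0.9007


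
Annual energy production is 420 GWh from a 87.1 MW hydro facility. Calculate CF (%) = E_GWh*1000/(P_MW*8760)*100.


CF = 420 * 1000 / (87.1 * 8760) * 100 = 55.0462 %


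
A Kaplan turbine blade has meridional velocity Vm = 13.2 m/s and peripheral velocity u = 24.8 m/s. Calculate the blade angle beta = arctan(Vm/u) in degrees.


beta = arctan(13.2 / 24.8) = 28.0245 degrees


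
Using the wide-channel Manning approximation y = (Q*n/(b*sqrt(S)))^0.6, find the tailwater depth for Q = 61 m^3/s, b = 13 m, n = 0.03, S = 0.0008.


y = (61 * 0.03 / (13 * 0.0008^0.5))^0.6 = 2.6193 m


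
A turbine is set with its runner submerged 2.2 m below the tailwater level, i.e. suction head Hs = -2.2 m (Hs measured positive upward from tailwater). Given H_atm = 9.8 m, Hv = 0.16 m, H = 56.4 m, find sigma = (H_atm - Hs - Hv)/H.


sigma = (9.8 - (-2.2) - 0.16) / 56.4 = 0.2099


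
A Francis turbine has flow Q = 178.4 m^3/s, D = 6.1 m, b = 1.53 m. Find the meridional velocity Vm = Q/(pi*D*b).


Vm = 178.4 / (pi * 6.1 * 1.53) = 6.0845 m/s


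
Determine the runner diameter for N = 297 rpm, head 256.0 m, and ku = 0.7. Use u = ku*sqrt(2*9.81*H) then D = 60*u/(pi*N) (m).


u = 0.7 * sqrt(2*9.81*256.0) = 49.6098 m/s
D = 60 * 49.6098 / (pi * 297) = 3.1902 m


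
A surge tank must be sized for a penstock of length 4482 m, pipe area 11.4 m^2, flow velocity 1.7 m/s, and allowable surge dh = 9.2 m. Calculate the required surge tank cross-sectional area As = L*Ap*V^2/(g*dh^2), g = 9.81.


As = 4482 * 11.4 * 1.7^2 / (9.81 * 9.2^2) = 177.8402 m^2


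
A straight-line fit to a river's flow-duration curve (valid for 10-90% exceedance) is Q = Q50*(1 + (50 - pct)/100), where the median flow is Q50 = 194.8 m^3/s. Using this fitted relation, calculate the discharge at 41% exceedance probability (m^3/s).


Q = 194.8 * (1 + (50 - 41)/100) = 212.3320 m^3/s


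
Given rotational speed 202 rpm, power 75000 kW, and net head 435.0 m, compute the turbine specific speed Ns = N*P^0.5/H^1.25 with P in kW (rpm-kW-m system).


Ns = 202 * 75000^0.5 / 435.0^1.25 = 27.8465


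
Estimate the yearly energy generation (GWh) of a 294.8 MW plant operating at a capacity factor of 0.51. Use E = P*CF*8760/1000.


E = 294.8 * 0.51 * 8760 / 1000 = 1317.0485 GWh


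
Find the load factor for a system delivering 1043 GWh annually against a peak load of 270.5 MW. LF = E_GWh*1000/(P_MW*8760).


LF = 1043 * 1000 / (270.5 * 8760) = 0.4402


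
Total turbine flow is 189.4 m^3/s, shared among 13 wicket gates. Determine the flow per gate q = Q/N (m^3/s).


q = 189.4 / 13 = 14.5692 m^3/s


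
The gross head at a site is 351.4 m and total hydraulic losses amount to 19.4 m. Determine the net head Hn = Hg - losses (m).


Hn = 351.4 - 19.4 = 332.0000 m


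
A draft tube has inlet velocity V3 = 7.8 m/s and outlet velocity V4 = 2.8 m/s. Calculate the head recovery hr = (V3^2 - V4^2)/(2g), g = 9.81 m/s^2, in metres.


hr = (7.8^2 - 2.8^2) / (2*9.81) = 2.7013 m


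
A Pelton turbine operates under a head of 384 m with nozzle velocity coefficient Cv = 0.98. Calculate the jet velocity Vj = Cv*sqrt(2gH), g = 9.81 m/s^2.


Vj = 0.98 * sqrt(2*9.81*384) = 85.0631 m/s


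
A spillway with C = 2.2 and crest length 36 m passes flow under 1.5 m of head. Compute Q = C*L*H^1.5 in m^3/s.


Q = 2.2 * 36 * 1.5^1.5 = 145.4997 m^3/s


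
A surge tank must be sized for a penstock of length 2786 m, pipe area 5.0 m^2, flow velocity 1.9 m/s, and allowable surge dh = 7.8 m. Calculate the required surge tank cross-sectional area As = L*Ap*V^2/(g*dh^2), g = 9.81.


As = 2786 * 5.0 * 1.9^2 / (9.81 * 7.8^2) = 84.2559 m^2


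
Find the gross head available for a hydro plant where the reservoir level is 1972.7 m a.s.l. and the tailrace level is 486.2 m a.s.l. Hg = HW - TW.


Hg = 1972.7 - 486.2 = 1486.5000 m


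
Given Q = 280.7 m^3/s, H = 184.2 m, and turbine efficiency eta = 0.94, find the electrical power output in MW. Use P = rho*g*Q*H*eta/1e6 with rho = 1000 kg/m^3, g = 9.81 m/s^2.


P = 1000 * 9.81 * 280.7 * 184.2 * 0.94 / 1e6 = 476.7919 MW


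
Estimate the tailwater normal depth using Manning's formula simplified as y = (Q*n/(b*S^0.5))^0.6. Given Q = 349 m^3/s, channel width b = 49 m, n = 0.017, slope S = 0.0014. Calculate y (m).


y = (349 * 0.017 / (49 * 0.0014^0.5))^0.6 = 2.0231 m


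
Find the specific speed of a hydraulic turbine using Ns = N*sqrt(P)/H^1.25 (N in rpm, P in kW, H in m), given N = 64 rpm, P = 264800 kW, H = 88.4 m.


Ns = 64 * 264800^0.5 / 88.4^1.25 = 121.4993


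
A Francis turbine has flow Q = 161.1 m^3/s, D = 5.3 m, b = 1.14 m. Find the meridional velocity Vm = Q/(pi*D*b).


Vm = 161.1 / (pi * 5.3 * 1.14) = 8.4872 m/s


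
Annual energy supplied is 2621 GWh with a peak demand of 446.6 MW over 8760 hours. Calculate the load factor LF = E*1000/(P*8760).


LF = 2621 * 1000 / (446.6 * 8760) = 0.6700


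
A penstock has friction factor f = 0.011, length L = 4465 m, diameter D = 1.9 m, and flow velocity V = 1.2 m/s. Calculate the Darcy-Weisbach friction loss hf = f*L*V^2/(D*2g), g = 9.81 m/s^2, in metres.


hf = 0.011 * 4465 * 1.2^2 / (1.9 * 2 * 9.81) = 1.8972 m


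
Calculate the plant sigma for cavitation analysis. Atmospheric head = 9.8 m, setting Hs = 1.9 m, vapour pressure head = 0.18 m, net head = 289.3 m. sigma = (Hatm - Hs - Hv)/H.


sigma = (9.8 - 1.9 - 0.18) / 289.3 = 0.0267


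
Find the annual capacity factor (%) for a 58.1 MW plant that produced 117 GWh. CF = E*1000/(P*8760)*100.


CF = 117 * 1000 / (58.1 * 8760) * 100 = 22.9882 %


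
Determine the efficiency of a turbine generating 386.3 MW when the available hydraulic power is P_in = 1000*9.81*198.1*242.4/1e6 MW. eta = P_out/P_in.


P_in = 1000 * 9.81 * 198.1 * 242.4 / 1e6 = 471.0707 MW
eta = 386.3 / 471.0707 = 0.8200


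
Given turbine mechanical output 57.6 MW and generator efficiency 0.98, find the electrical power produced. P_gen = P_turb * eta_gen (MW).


P_gen = 57.6 * 0.98 = 56.4480 MW


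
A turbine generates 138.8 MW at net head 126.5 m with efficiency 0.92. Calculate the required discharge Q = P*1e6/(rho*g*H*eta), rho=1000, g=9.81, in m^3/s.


Q = 138.8 * 1e6 / (1000 * 9.81 * 126.5 * 0.92) = 121.5744 m^3/s


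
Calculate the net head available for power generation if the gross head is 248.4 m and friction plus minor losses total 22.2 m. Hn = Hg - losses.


Hn = 248.4 - 22.2 = 226.2000 m


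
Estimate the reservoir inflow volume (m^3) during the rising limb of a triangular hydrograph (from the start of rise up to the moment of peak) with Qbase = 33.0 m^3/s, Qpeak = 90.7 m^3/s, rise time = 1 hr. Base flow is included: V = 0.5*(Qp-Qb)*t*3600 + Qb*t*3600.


V = 0.5*(90.7 - 33.0)*1*3600 + 33.0*1*3600 = 222660.0000 m^3


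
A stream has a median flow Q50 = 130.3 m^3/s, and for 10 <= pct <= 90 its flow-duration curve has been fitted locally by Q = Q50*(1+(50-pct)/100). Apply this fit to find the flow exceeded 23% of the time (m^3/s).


Q = 130.3 * (1 + (50 - 23)/100) = 165.4810 m^3/s


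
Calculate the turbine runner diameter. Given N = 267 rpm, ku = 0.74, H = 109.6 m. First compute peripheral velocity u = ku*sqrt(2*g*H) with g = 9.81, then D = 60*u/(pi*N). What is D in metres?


u = 0.74 * sqrt(2*9.81*109.6) = 34.3152 m/s
D = 60 * 34.3152 / (pi * 267) = 2.4546 m


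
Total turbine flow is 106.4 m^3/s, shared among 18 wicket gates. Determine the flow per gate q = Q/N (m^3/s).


q = 106.4 / 18 = 5.9111 m^3/s


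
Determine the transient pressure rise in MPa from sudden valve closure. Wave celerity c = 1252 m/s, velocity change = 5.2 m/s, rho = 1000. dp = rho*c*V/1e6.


dp = 1000 * 1252 * 5.2 / 1e6 = 6.5104 MPa


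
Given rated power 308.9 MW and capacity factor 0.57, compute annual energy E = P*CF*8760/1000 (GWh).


E = 308.9 * 0.57 * 8760 / 1000 = 1542.3995 GWh


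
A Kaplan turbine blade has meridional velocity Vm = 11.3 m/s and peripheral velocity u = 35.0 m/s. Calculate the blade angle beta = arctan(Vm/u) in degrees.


beta = arctan(11.3 / 35.0) = 17.8930 degrees


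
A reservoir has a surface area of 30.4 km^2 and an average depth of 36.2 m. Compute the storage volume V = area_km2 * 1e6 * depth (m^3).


V = 30.4 * 1e6 * 36.2 = 1.1005e+09 m^3


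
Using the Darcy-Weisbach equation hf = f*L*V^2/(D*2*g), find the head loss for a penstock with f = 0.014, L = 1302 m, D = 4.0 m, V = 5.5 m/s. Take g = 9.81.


hf = 0.014 * 1302 * 5.5^2 / (4.0 * 2 * 9.81) = 7.0260 m


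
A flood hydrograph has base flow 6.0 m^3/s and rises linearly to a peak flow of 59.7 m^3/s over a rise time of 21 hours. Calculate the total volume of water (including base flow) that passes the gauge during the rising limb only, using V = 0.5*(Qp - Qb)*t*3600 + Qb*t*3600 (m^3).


V = 0.5*(59.7 - 6.0)*21*3600 + 6.0*21*3600 = 2.4835e+06 m^3


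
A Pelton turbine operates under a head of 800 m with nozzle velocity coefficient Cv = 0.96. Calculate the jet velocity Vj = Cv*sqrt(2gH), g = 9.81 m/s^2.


Vj = 0.96 * sqrt(2*9.81*800) = 120.2723 m/s


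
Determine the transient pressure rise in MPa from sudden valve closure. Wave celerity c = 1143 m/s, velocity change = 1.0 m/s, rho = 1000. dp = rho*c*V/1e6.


dp = 1000 * 1143 * 1.0 / 1e6 = 1.1430 MPa


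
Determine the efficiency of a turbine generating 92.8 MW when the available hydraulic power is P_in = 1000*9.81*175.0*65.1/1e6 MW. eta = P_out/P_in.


P_in = 1000 * 9.81 * 175.0 * 65.1 / 1e6 = 111.7604 MW
eta = 92.8 / 111.7604 = 0.8303


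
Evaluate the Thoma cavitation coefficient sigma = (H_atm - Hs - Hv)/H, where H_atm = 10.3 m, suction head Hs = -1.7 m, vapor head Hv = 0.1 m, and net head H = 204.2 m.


sigma = (10.3 - (-1.7) - 0.1) / 204.2 = 0.0583


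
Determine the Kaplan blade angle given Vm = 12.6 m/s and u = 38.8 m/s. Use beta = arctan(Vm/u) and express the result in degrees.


beta = arctan(12.6 / 38.8) = 17.9908 degrees


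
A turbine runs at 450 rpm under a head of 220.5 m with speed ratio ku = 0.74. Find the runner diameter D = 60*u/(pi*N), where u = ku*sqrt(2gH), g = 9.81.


u = 0.74 * sqrt(2*9.81*220.5) = 48.6727 m/s
D = 60 * 48.6727 / (pi * 450) = 2.0657 m


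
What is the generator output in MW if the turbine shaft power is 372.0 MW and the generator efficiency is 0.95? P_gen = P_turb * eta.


P_gen = 372.0 * 0.95 = 353.4000 MW


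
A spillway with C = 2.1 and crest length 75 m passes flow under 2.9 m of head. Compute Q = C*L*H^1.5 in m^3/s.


Q = 2.1 * 75 * 2.9^1.5 = 777.8172 m^3/s


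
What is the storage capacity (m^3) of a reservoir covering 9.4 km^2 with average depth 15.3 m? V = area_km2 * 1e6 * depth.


V = 9.4 * 1e6 * 15.3 = 1.4382e+08 m^3


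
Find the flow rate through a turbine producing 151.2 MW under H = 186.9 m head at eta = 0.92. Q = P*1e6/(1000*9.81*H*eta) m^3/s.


Q = 151.2 * 1e6 / (1000 * 9.81 * 186.9 * 0.92) = 89.6367 m^3/s


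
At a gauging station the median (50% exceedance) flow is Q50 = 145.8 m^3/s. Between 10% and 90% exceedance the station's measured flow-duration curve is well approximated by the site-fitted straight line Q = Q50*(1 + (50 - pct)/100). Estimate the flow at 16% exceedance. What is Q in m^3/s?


Q = 145.8 * (1 + (50 - 16)/100) = 195.3720 m^3/s


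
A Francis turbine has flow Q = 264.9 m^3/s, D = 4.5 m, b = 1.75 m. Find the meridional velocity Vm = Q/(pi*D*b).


Vm = 264.9 / (pi * 4.5 * 1.75) = 10.7073 m/s


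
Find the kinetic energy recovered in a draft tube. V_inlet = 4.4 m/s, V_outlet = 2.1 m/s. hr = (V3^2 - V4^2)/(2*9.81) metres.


hr = (4.4^2 - 2.1^2) / (2*9.81) = 0.7620 m


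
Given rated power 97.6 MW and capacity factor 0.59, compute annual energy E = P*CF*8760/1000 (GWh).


E = 97.6 * 0.59 * 8760 / 1000 = 504.4358 GWh


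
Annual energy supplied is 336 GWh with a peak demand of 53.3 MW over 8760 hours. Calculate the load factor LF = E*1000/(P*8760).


LF = 336 * 1000 / (53.3 * 8760) = 0.7196


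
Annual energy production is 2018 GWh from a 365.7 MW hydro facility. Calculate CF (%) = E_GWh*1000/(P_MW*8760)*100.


CF = 2018 * 1000 / (365.7 * 8760) * 100 = 62.9930 %


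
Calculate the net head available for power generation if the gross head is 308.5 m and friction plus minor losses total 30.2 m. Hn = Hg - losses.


Hn = 308.5 - 30.2 = 278.3000 m


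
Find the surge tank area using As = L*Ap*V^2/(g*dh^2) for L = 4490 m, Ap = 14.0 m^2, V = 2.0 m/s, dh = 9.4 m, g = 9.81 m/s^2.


As = 4490 * 14.0 * 2.0^2 / (9.81 * 9.4^2) = 290.0746 m^2


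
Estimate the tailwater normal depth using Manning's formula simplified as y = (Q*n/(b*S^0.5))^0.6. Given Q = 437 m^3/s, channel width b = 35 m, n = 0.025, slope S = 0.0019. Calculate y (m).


y = (437 * 0.025 / (35 * 0.0019^0.5))^0.6 = 3.2583 m


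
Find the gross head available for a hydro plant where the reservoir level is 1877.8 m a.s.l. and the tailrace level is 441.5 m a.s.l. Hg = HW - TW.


Hg = 1877.8 - 441.5 = 1436.3000 m


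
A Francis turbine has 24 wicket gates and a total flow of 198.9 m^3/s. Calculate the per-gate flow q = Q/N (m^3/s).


q = 198.9 / 24 = 8.2875 m^3/s


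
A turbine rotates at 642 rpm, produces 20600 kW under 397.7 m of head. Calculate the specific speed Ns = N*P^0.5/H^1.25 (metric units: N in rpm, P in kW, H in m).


Ns = 642 * 20600^0.5 / 397.7^1.25 = 51.8829


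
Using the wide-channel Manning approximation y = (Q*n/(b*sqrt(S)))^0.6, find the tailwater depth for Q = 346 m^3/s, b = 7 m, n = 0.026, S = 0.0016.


y = (346 * 0.026 / (7 * 0.0016^0.5))^0.6 = 8.0193 m


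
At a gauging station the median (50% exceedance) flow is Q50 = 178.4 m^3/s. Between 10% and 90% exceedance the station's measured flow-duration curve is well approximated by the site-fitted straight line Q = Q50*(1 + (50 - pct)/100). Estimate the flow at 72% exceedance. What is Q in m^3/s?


Q = 178.4 * (1 + (50 - 72)/100) = 139.1520 m^3/s


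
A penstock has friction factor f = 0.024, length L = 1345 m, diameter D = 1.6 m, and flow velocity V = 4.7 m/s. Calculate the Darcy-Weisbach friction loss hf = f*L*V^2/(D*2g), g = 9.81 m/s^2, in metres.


hf = 0.024 * 1345 * 4.7^2 / (1.6 * 2 * 9.81) = 22.7149 m


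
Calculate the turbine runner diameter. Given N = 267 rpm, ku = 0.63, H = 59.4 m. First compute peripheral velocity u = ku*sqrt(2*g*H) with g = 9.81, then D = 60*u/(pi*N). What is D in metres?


u = 0.63 * sqrt(2*9.81*59.4) = 21.5072 m/s
D = 60 * 21.5072 / (pi * 267) = 1.5384 m


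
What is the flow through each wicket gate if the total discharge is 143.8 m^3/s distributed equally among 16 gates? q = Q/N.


q = 143.8 / 16 = 8.9875 m^3/s


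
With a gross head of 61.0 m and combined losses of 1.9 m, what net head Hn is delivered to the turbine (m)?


Hn = 61.0 - 1.9 = 59.1000 m


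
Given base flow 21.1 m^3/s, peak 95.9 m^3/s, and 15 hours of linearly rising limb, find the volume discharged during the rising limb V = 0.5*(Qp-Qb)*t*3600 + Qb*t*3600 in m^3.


V = 0.5*(95.9 - 21.1)*15*3600 + 21.1*15*3600 = 3.1590e+06 m^3


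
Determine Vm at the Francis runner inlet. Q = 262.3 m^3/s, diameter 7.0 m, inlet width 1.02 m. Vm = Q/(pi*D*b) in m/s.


Vm = 262.3 / (pi * 7.0 * 1.02) = 11.6937 m/s


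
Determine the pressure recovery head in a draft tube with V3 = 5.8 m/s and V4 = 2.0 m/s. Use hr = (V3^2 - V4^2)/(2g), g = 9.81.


hr = (5.8^2 - 2.0^2) / (2*9.81) = 1.5107 m


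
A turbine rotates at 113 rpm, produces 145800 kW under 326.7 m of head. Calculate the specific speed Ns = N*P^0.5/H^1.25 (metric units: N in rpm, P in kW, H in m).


Ns = 113 * 145800^0.5 / 326.7^1.25 = 31.0650


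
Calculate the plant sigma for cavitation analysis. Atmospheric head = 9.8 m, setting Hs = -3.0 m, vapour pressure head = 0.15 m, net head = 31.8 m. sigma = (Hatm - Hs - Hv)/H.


sigma = (9.8 - (-3.0) - 0.15) / 31.8 = 0.3978


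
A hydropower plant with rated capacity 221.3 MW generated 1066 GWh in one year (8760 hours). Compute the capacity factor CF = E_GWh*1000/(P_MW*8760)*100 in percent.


CF = 1066 * 1000 / (221.3 * 8760) * 100 = 54.9885 %


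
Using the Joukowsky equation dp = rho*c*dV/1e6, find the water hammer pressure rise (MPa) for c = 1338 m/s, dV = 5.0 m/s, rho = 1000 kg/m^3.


dp = 1000 * 1338 * 5.0 / 1e6 = 6.6900 MPa


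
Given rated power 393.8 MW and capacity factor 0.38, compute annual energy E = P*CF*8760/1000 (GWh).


E = 393.8 * 0.38 * 8760 / 1000 = 1310.8814 GWh


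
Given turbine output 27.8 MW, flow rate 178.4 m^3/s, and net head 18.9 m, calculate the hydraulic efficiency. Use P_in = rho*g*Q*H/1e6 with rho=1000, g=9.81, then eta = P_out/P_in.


P_in = 1000 * 9.81 * 178.4 * 18.9 / 1e6 = 33.0770 MW
eta = 27.8 / 33.0770 = 0.8405


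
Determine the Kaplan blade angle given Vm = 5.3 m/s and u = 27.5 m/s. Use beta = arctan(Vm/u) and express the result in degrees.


beta = arctan(5.3 / 27.5) = 10.9087 degrees


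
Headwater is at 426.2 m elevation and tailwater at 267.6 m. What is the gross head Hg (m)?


Hg = 426.2 - 267.6 = 158.6000 m


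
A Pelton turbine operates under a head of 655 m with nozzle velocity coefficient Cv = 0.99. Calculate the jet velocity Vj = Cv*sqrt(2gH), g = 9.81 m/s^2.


Vj = 0.99 * sqrt(2*9.81*655) = 112.2291 m/s


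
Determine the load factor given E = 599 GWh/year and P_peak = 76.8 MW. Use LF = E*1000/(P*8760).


LF = 599 * 1000 / (76.8 * 8760) = 0.8904


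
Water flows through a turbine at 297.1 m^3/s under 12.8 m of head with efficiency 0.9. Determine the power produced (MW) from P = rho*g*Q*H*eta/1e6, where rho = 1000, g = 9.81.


P = 1000 * 9.81 * 297.1 * 12.8 * 0.9 / 1e6 = 33.5756 MW


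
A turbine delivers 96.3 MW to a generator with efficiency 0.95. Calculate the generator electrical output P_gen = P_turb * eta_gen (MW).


P_gen = 96.3 * 0.95 = 91.4850 MW


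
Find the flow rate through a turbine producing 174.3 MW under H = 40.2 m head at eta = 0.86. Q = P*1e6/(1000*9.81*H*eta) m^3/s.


Q = 174.3 * 1e6 / (1000 * 9.81 * 40.2 * 0.86) = 513.9299 m^3/s


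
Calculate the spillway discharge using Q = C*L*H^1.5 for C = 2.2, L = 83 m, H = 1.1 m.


Q = 2.2 * 83 * 1.1^1.5 = 210.6637 m^3/s


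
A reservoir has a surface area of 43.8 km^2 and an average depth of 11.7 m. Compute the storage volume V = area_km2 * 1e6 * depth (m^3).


V = 43.8 * 1e6 * 11.7 = 5.1246e+08 m^3


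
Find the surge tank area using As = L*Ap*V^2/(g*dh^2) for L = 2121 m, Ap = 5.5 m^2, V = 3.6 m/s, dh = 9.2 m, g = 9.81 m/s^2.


As = 2121 * 5.5 * 3.6^2 / (9.81 * 9.2^2) = 182.0806 m^2


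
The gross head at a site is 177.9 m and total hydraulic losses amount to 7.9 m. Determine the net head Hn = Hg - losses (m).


Hn = 177.9 - 7.9 = 170.0000 m


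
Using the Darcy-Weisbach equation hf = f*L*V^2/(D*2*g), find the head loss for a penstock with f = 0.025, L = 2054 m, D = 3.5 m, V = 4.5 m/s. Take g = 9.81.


hf = 0.025 * 2054 * 4.5^2 / (3.5 * 2 * 9.81) = 15.1425 m


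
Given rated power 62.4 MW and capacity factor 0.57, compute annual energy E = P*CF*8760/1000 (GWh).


E = 62.4 * 0.57 * 8760 / 1000 = 311.5757 GWh


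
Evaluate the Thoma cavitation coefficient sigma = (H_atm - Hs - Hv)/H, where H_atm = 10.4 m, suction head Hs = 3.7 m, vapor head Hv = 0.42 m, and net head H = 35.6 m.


sigma = (10.4 - 3.7 - 0.42) / 35.6 = 0.1764


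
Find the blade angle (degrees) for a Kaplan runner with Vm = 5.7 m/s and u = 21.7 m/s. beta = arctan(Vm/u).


beta = arctan(5.7 / 21.7) = 14.7176 degrees


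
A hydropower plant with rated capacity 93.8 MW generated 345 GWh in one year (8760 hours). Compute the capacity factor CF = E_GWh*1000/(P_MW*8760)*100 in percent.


CF = 345 * 1000 / (93.8 * 8760) * 100 = 41.9867 %


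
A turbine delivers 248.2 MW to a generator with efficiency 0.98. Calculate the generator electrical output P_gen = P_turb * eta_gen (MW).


P_gen = 248.2 * 0.98 = 243.2360 MW


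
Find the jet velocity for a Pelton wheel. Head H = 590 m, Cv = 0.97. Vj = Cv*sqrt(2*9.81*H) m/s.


Vj = 0.97 * sqrt(2*9.81*590) = 104.3632 m/s


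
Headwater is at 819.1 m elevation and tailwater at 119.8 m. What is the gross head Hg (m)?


Hg = 819.1 - 119.8 = 699.3000 m


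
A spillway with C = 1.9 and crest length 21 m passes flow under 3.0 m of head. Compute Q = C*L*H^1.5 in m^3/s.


Q = 1.9 * 21 * 3.0^1.5 = 207.3265 m^3/s


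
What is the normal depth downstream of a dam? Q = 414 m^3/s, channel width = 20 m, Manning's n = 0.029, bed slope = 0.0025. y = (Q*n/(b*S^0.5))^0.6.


y = (414 * 0.029 / (20 * 0.0025^0.5))^0.6 = 4.4426 m


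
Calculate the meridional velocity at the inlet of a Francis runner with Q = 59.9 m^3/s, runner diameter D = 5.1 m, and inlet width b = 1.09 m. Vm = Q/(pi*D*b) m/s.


Vm = 59.9 / (pi * 5.1 * 1.09) = 3.4299 m/s


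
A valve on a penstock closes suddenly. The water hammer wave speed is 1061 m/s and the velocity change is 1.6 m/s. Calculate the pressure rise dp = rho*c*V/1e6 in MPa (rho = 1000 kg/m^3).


dp = 1000 * 1061 * 1.6 / 1e6 = 1.6976 MPa


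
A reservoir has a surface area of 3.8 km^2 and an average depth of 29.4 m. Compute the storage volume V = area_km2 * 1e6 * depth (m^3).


V = 3.8 * 1e6 * 29.4 = 1.1172e+08 m^3


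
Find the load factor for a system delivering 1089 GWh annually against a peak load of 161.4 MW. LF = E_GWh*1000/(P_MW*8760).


LF = 1089 * 1000 / (161.4 * 8760) = 0.7702


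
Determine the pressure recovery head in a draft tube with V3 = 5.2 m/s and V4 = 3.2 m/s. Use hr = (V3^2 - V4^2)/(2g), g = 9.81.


hr = (5.2^2 - 3.2^2) / (2*9.81) = 0.8563 m


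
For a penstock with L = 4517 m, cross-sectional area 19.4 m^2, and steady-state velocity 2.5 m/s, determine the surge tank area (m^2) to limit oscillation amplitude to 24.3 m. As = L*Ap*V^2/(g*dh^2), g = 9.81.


As = 4517 * 19.4 * 2.5^2 / (9.81 * 24.3^2) = 94.5476 m^2


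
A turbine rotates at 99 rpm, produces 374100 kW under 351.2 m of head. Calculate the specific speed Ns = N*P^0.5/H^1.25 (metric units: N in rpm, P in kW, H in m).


Ns = 99 * 374100^0.5 / 351.2^1.25 = 39.8278


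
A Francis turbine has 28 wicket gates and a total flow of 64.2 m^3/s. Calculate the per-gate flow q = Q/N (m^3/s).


q = 64.2 / 28 = 2.2929 m^3/s


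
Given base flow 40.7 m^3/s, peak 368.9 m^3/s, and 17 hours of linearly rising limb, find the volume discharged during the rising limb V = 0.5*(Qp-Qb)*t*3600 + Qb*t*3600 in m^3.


V = 0.5*(368.9 - 40.7)*17*3600 + 40.7*17*3600 = 1.2534e+07 m^3


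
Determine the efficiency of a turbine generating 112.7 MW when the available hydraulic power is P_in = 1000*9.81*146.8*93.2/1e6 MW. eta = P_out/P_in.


P_in = 1000 * 9.81 * 146.8 * 93.2 / 1e6 = 134.2181 MW
eta = 112.7 / 134.2181 = 0.8397


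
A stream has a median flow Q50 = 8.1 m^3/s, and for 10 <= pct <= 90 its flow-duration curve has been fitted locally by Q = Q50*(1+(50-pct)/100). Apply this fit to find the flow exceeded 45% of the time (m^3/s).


Q = 8.1 * (1 + (50 - 45)/100) = 8.5050 m^3/s


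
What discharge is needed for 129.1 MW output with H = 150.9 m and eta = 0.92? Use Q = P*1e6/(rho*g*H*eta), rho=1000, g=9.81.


Q = 129.1 * 1e6 / (1000 * 9.81 * 150.9 * 0.92) = 94.7939 m^3/s


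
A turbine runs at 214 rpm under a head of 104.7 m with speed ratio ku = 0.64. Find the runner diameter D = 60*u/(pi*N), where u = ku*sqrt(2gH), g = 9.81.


u = 0.64 * sqrt(2*9.81*104.7) = 29.0070 m/s
D = 60 * 29.0070 / (pi * 214) = 2.5888 m


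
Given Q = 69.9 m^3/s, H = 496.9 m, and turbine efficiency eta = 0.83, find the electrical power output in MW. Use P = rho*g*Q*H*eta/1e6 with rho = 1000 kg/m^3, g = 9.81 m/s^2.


P = 1000 * 9.81 * 69.9 * 496.9 * 0.83 / 1e6 = 282.8090 MW


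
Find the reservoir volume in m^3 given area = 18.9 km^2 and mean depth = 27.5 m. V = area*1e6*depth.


V = 18.9 * 1e6 * 27.5 = 5.1975e+08 m^3


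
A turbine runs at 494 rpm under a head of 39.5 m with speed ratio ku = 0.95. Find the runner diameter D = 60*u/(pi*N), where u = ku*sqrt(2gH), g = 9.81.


u = 0.95 * sqrt(2*9.81*39.5) = 26.4467 m/s
D = 60 * 26.4467 / (pi * 494) = 1.0225 m


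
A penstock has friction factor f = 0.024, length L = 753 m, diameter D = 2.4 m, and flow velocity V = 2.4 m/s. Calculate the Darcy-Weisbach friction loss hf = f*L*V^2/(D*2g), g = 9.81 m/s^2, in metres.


hf = 0.024 * 753 * 2.4^2 / (2.4 * 2 * 9.81) = 2.2106 m


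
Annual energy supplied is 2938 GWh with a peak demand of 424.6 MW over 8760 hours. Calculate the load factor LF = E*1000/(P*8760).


LF = 2938 * 1000 / (424.6 * 8760) = 0.7899


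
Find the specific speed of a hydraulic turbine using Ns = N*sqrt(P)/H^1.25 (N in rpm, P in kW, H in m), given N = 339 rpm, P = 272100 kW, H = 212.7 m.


Ns = 339 * 272100^0.5 / 212.7^1.25 = 217.6981


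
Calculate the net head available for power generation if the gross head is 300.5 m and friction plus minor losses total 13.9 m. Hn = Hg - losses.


Hn = 300.5 - 13.9 = 286.6000 m


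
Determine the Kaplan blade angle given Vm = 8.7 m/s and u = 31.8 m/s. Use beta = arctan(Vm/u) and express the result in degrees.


beta = arctan(8.7 / 31.8) = 15.3008 degrees


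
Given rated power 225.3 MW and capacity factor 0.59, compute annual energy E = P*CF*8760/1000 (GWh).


E = 225.3 * 0.59 * 8760 / 1000 = 1164.4405 GWh


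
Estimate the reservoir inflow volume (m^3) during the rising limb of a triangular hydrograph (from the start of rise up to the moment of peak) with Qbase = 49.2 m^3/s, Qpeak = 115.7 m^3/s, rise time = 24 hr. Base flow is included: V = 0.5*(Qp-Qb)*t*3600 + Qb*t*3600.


V = 0.5*(115.7 - 49.2)*24*3600 + 49.2*24*3600 = 7.1237e+06 m^3


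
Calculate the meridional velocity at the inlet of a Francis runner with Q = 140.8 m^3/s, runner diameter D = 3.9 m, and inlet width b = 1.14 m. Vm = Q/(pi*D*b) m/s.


Vm = 140.8 / (pi * 3.9 * 1.14) = 10.0805 m/s


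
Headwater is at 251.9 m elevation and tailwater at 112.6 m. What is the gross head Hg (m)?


Hg = 251.9 - 112.6 = 139.3000 m


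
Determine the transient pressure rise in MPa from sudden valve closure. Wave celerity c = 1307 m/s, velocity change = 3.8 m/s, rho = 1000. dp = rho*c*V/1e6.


dp = 1000 * 1307 * 3.8 / 1e6 = 4.9666 MPa


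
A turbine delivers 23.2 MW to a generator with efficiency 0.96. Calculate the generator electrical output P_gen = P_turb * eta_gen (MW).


P_gen = 23.2 * 0.96 = 22.2720 MW


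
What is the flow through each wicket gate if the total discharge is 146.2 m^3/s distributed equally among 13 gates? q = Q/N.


q = 146.2 / 13 = 11.2462 m^3/s


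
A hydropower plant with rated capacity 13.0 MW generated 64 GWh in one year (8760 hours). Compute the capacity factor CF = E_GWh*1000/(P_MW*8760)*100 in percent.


CF = 64 * 1000 / (13.0 * 8760) * 100 = 56.1995 %
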